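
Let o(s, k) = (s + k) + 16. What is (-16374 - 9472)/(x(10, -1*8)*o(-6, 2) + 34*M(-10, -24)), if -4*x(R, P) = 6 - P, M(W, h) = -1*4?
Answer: 12923/89 ≈ 145.20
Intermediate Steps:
M(W, h) = -4
o(s, k) = 16 + k + s (o(s, k) = (k + s) + 16 = 16 + k + s)
x(R, P) = -3/2 + P/4 (x(R, P) = -(6 - P)/4 = -3/2 + P/4)
(-16374 - 9472)/(x(10, -1*8)*o(-6, 2) + 34*M(-10, -24)) = (-16374 - 9472)/((-3/2 + (-1*8)/4)*(16 + 2 - 6) + 34*(-4)) = -25846/((-3/2 + (1/4)*(-8))*12 - 136) = -25846/((-3/2 - 2)*12 - 136) = -25846/(-7/2*12 - 136) = -25846/(-42 - 136) = -25846/(-178) = -25846*(-1/178) = 12923/89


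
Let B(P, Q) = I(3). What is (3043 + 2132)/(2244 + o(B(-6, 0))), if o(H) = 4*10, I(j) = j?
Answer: 5175/2284 ≈ 2.2658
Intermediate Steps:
B(P, Q) = 3
o(H) = 40
(3043 + 2132)/(2244 + o(B(-6, 0))) = (3043 + 2132)/(2244 + 40) = 5175/2284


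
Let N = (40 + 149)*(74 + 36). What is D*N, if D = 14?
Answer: 291060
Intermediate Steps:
N = 20790 (N = 189*110 = 20790)
D*N = 14*20790 = 291060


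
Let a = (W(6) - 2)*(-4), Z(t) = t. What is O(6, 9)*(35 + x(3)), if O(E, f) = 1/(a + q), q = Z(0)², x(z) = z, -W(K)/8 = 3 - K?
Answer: -19/44 ≈ -0.43182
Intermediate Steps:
W(K) = -24 + 8*K (W(K) = -8*(3 - K) = -24 + 8*K)
a = -88 (a = ((-24 + 8*6) - 2)*(-4) = ((-24 + 48) - 2)*(-4) = (24 - 2)*(-4) = 22*(-4) = -88)
q = 0 (q = 0² = 0)
O(E, f) = -1/88 (O(E, f) = 1/(-88 + 0) = 1/(-88) = -1/88)
O(6, 9)*(35 + x(3)) = -(35 + 3)/88 = -1/88*38 = -19/44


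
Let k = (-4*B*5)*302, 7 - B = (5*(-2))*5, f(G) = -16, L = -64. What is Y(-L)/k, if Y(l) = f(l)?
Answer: 2/43035 ≈ 4.6474e-5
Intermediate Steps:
B = 57 (B = 7 - 5*(-2)*5 = 7 - (-10)*5 = 7 - 1*(-50) = 7 + 50 = 57)
Y(l) = -16
k = -344280 (k = (-4*57*5)*302 = -228*5*302 = -1140*302 = -344280)
Y(-L)/k = -16/(-344280) = -16*(-1/344280) = 2/43035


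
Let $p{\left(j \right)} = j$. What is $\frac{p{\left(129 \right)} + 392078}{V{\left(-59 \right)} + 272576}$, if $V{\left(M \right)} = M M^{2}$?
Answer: $\frac{392207}{67197} \approx 5.8367$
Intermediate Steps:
$V{\left(M \right)} = M^{3}$
$\frac{p{\left(129 \right)} + 392078}{V{\left(-59 \right)} + 272576} = \frac{129 + 392078}{\left(-59\right)^{3} + 272576} = \frac{392207}{-205379 + 272576} = \frac{392207}{67197}$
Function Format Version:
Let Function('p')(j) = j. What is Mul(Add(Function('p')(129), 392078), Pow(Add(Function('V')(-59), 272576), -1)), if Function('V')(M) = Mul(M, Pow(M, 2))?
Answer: Rational(392207, 67197) ≈ 5.8367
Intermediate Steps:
Function('V')(M) = Pow(M, 3)
Mul(Add(Function('p')(129), 392078), Pow(Add(Function('V')(-59), 272576), -1)) = Mul(Add(129, 392078), Pow(Add(Pow(-59, 3), 272576), -1)) = Mul(392207, Pow(Add(-205379, 272576), -1)) = Mul(392207, Pow(67197, -1)) = Mul(392207, Rational(1, 67197)) = Rational(392207, 67197)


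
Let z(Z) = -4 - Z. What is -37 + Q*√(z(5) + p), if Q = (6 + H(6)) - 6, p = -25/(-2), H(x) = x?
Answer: -37 + 3*√14 ≈ -25.775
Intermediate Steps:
p = 25/2 (p = -25*(-½) = 25/2 ≈ 12.500)
Q = 6 (Q = (6 + 6) - 6 = 12 - 6 = 6)
-37 + Q*√(z(5) + p) = -37 + 6*√((-4 - 1*5) + 25/2) = -37 + 6*√((-4 - 5) + 25/2) = -37 + 6*√(-9 + 25/2) = -37 + 6*√(7/2) = -37 + 6*(√14/2) = -37 + 3*√14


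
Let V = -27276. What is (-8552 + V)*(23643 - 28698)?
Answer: 181110540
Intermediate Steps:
(-8552 + V)*(23643 - 28698) = (-8552 - 27276)*(23643 - 28698) = -35828*(-5055) = 181110540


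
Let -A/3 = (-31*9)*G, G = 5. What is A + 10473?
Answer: 14658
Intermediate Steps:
A = 4185 (A = -3*(-31*9)*5 = -(-837)*5 = -3*(-1395) = 4185)
A + 10473 = 4185 + 10473 = 14658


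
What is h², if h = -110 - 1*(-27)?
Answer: 6889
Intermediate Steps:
h = -83 (h = -110 + 27 = -83)
h² = (-83)² = 6889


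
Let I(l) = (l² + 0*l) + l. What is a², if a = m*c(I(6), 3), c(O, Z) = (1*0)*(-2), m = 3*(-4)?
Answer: 0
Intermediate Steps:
m = -12
I(l) = l + l² (I(l) = (l² + 0) + l = l² + l = l + l²)
c(O, Z) = 0 (c(O, Z) = 0*(-2) = 0)
a = 0 (a = -12*0 = 0)
a² = 0² = 0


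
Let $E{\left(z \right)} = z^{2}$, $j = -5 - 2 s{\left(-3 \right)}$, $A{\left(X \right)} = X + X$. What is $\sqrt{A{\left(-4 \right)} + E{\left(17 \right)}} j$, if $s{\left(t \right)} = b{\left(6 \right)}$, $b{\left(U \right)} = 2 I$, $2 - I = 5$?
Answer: $7 \sqrt{281} \approx 117.34$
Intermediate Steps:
$I = -3$ ($I = 2 - 5 = -3$)
$b{\left(U \right)} = -6$ ($b{\left(U \right)} = 2 \left(-3\right) = -6$)
$s{\left(t \right)} = -6$
$A{\left(X \right)} = 2 X$
$j = 7$ ($j = -5 - -12 = -5 + 12 = 7$)
$\sqrt{A{\left(-4 \right)} + E{\left(17 \right)}} j = \sqrt{2 \left(-4\right) + 17^{2}} \cdot 7 = \sqrt{-8 + 289} \cdot 7 = \sqrt{281} \cdot 7 = 7 \sqrt{281}$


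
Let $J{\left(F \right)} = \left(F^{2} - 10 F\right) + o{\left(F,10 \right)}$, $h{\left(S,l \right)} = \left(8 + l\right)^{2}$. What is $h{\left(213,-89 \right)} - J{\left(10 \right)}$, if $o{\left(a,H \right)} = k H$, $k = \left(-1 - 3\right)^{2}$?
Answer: $6401$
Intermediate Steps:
$k = 16$ ($k = \left(-4\right)^{2} = 16$)
$o{\left(a,H \right)} = 16 H$
$J{\left(F \right)} = 160 + F^{2} - 10 F$ ($J{\left(F \right)} = \left(F^{2} - 10 F\right) + 16 \cdot 10 = \left(F^{2} - 10 F\right) + 160 = 160 + F^{2} - 10 F$)
$h{\left(213,-89 \right)} - J{\left(10 \right)} = \left(8 - 89\right)^{2} - \left(160 + 10^{2} - 100\right) = \left(-81\right)^{2} - \left(160 + 100 - 100\right) = 6561 - 160 = 6401$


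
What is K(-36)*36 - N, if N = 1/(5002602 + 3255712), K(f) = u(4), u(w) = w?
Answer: 1189197215/8258314 ≈ 144.00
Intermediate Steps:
K(f) = 4
N = 1/8258314 ≈ 1.2109e-7
K(-36)*36 - N = 4*36 - 1*1/8258314 = 144 - 1/8258314 = 1189197215/8258314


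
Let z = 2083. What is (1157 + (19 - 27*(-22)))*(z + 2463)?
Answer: 8046420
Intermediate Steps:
(1157 + (19 - 27*(-22)))*(z + 2463) = (1157 + (19 - 27*(-22)))*(2083 + 2463) = (1157 + (19 + 594))*4546 = (1157 + 613)*4546 = 1770*4546 = 8046420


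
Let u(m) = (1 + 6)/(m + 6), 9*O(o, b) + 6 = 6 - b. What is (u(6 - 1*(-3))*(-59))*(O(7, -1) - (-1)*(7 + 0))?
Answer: -26432/135 ≈ -195.79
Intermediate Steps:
O(o, b) = -b/9 (O(o, b) = -⅔ + (6 - b)/9 = -⅔ + (⅔ - b/9) = -b/9)
u(m) = 7/(6 + m)
(u(6 - 1*(-3))*(-59))*(O(7, -1) - (-1)*(7 + 0)) = ((7/(6 + (6 - 1*(-3))))*(-59))*(-⅑*(-1) - (-1)*(7 + 0)) = ((7/(6 + (6 + 3)))*(-59))*(⅑ - (-1)*7) = ((7/(6 + 9))*(-59))*(⅑ - 1*(-7)) = ((7/15)*(-59))*(⅑ + 7) = ((7*(1/15))*(-59))*(64/9) = ((7/15)*(-59))*(64/9) = -413/15*64/9 = -26432/135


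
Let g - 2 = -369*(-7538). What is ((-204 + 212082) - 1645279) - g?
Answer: -4214925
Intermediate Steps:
g = 2781524 (g = 2 - 369*(-7538) = 2 + 2781522 = 2781524)
((-204 + 212082) - 1645279) - g = ((-204 + 212082) - 1645279) - 1*2781524 = (211878 - 1645279) - 2781524 = -1433401 - 2781524 = -4214925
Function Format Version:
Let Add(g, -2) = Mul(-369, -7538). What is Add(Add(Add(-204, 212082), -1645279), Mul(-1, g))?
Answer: -4214925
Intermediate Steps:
g = 2781524 (g = Add(2, Mul(-369, -7538)) = Add(2, 2781522) = 2781524)
Add(Add(Add(-204, 212082), -1645279), Mul(-1, g)) = Add(Add(Add(-204, 212082), -1645279), Mul(-1, 2781524)) = Add(Add(211878, -1645279), -2781524) = Add(-1433401, -2781524) = -4214925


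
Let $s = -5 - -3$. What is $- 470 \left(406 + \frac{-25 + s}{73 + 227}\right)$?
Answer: $- \frac{1907777}{10} \approx -1.9078 \cdot 10^{5}$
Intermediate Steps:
$s = -2$ ($s = -5 + 3 = -2$)
$- 470 \left(406 + \frac{-25 + s}{73 + 227}\right) = - 470 \left(406 + \frac{-25 - 2}{73 + 227}\right) = - 470 \left(406 - \frac{27}{300}\right) = - 470 \left(406 - \frac{9}{100}\right) = \left(-470\right) \frac{40591}{100} = - \frac{1907777}{10}$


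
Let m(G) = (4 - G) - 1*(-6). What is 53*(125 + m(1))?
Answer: 7102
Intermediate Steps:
m(G) = 10 - G (m(G) = (4 - G) + 6 = 10 - G)
53*(125 + m(1)) = 53*(125 + (10 - 1*1)) = 53*(125 + (10 - 1)) = 53*(125 + 9) = 53*134 = 7102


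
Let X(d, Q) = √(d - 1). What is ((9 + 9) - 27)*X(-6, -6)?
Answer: -9*I*√7 ≈ -23.812*I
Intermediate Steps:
X(d, Q) = √(-1 + d)
((9 + 9) - 27)*X(-6, -6) = ((9 + 9) - 27)*√(-1 - 6) = (18 - 27)*√(-7) = -9*I*√7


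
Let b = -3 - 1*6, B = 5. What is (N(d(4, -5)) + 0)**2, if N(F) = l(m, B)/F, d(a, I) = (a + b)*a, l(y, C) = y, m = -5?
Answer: 1/16 ≈ 0.062500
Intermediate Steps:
b = -9 (b = -3 - 6 = -9)
d(a, I) = a*(-9 + a) (d(a, I) = (a - 9)*a = (-9 + a)*a = a*(-9 + a))
N(F) = -5/F
(N(d(4, -5)) + 0)**2 = (-5*1/(4*(-9 + 4)) + 0)**2 = (-5/(4*(-5)) + 0)**2 = (-5/(-20) + 0)**2 = (-5*(-1/20) + 0)**2 = (1/4 + 0)**2 = (1/4)**2 = 1/16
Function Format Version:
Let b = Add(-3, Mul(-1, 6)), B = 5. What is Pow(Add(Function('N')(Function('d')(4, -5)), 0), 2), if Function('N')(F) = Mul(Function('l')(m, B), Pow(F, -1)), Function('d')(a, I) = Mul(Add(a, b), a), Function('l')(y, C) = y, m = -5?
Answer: Rational(1, 16) ≈ 0.062500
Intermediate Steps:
b = -9 (b = Add(-3, -6) = -9)
Function('d')(a, I) = Mul(a, Add(-9, a)) (Function('d')(a, I) = Mul(Add(a, -9), a) = Mul(Add(-9, a), a) = Mul(a, Add(-9, a)))
Function('N')(F) = Mul(-5, Pow(F, -1))
Pow(Add(Function('N')(Function('d')(4, -5)), 0), 2) = Pow(Add(Mul(-5, Pow(Mul(4, Add(-9, 4)), -1)), 0), 2) = Pow(Add(Mul(-5, Pow(Mul(4, -5), -1)), 0), 2) = Pow(Add(Mul(-5, Pow(-20, -1)), 0), 2) = Pow(Add(Mul(-5, Rational(-1, 20)), 0), 2) = Pow(Add(Rational(1, 4), 0), 2) = Pow(Rational(1, 4), 2) = Rational(1, 16)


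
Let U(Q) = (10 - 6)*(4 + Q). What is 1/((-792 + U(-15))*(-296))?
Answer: 1/247456 ≈ 4.0411e-6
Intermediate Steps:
U(Q) = 16 + 4*Q (U(Q) = 4*(4 + Q) = 16 + 4*Q)
1/((-792 + U(-15))*(-296)) = 1/((-792 + (16 + 4*(-15)))*(-296)) = -1/296/(-792 + (16 - 60)) = -1/296/(-792 - 44) = -1/296/(-836) = -1/836*(-1/296) = 1/247456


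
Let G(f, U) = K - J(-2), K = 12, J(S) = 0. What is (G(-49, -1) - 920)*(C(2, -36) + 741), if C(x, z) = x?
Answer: -674644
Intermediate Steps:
G(f, U) = 12 (G(f, U) = 12 - 1*0 = 12 + 0 = 12)
(G(-49, -1) - 920)*(C(2, -36) + 741) = (12 - 920)*(2 + 741) = -908*743 = -674644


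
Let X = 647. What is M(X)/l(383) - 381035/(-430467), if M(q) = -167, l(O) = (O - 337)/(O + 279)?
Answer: -23786160554/9900741 ≈ -2402.5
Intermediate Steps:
l(O) = (-337 + O)/(279 + O)
M(X)/l(383) - 381035/(-430467) = -167*(279 + 383)/(-337 + 383) - 381035/(-430467) = -167/(46/662) - 381035*(-1/430467) = -167/((1/662)*46) + 381035/430467 = -167/23/331 + 381035/430467 = -167*331/23 + 381035/430467 = -55277/23 + 381035/430467 = -23786160554/9900741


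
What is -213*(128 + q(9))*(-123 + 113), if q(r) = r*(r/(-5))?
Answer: 238134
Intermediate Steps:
q(r) = -r²/5 (q(r) = r*(r*(-⅕)) = r*(-r/5) = -r²/5)
-213*(128 + q(9))*(-123 + 113) = -213*(128 - ⅕*9²)*(-123 + 113) = -213*(128 - ⅕*81)*(-10) = -213*(128 - 81/5)*(-10) = -119067*(-10)/5 = -213*(-1118) = 238134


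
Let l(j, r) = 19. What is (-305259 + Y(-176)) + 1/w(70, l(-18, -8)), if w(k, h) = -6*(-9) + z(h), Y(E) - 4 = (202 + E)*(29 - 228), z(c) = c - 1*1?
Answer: -22350887/72 ≈ -3.1043e+5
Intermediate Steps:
z(c) = -1 + c (z(c) = c - 1 = -1 + c)
Y(E) = -40194 - 199*E (Y(E) = 4 + (202 + E)*(29 - 228) = 4 + (202 + E)*(-199) = 4 + (-40198 - 199*E) = -40194 - 199*E)
w(k, h) = 53 + h (w(k, h) = -6*(-9) + (-1 + h) = 54 + (-1 + h) = 53 + h)
(-305259 + Y(-176)) + 1/w(70, l(-18, -8)) = (-305259 + (-40194 - 199*(-176))) + 1/(53 + 19) = (-305259 + (-40194 + 35024)) + 1/72 = (-305259 - 5170) + 1/72 = -310429 + 1/72 = -22350887/72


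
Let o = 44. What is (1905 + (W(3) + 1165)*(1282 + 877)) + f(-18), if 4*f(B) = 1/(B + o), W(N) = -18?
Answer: 257740913/104 ≈ 2.4783e+6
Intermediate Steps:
f(B) = 1/(4*(44 + B)) (f(B) = 1/(4*(B + 44)) = 1/(4*(44 + B)))
(1905 + (W(3) + 1165)*(1282 + 877)) + f(-18) = (1905 + (-18 + 1165)*(1282 + 877)) + 1/(4*(44 - 18)) = (1905 + 1147*2159) + (¼)/26 = (1905 + 2476373) + (¼)*(1/26) = 2478278 + 1/104 = 257740913/104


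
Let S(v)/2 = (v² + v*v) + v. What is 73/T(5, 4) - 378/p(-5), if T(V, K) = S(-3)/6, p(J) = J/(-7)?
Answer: -2573/5 ≈ -514.60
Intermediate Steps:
S(v) = 2*v + 4*v² (S(v) = 2*((v² + v*v) + v) = 2*((v² + v²) + v) = 2*(2*v² + v) = 2*(v + 2*v²) = 2*v + 4*v²)
p(J) = -J/7 (p(J) = J*(-⅐) = -J/7)
T(V, K) = 5 (T(V, K) = (2*(-3)*(1 + 2*(-3)))/6 = (2*(-3)*(1 - 6))*(⅙) = (2*(-3)*(-5))*(⅙) = 30*(⅙) = 5)
73/T(5, 4) - 378/p(-5) = 73/5 - 378/((-⅐*(-5))) = 73*(⅕) - 378/5/7 = 73/5 - 378*7/5 = 73/5 - 2646/5 = -2573/5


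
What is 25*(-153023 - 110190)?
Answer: -6580325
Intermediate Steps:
25*(-153023 - 110190) = 25*(-263213) = -6580325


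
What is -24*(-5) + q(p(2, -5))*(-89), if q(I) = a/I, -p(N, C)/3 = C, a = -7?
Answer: 2423/15 ≈ 161.53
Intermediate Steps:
p(N, C) = -3*C
q(I) = -7/I
-24*(-5) + q(p(2, -5))*(-89) = -24*(-5) - 7/((-3*(-5)))*(-89) = 120 - 7/15*(-89) = 120 + 623/15 = 2423/15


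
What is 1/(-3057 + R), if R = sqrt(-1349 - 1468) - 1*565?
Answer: -3622/13121701 - 3*I*sqrt(313)/13121701 ≈ -0.00027603 - 4.0449e-6*I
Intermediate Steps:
R = -565 + 3*I*sqrt(313) (R = sqrt(-2817) - 565 = 3*I*sqrt(313) - 565 = -565 + 3*I*sqrt(313) ≈ -565.0 + 53.075*I)
1/(-3057 + R) = 1/(-3057 + (-565 + 3*I*sqrt(313))) = 1/(-3622 + 3*I*sqrt(313))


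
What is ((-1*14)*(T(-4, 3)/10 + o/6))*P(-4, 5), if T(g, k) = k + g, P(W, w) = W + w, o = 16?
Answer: -539/15 ≈ -35.933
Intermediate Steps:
T(g, k) = g + k
((-1*14)*(T(-4, 3)/10 + o/6))*P(-4, 5) = ((-1*14)*((-4 + 3)/10 + 16/6))*(-4 + 5) = -14*(-1*⅒ + 16*(⅙))*1 = -14*(-⅒ + 8/3)*1 = -14*77/30*1 = -539/15*1 = -539/15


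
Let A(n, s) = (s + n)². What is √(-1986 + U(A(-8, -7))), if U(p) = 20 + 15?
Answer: I*√1951 ≈ 44.17*I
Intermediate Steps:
A(n, s) = (n + s)²
U(p) = 35
√(-1986 + U(A(-8, -7))) = √(-1986 + 35) = √(-1951) = I*√1951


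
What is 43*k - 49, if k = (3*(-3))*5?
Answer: -1984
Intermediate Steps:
k = -45 (k = -9*5 = -45)
43*k - 49 = 43*(-45) - 49 = -1935 - 49 = -1984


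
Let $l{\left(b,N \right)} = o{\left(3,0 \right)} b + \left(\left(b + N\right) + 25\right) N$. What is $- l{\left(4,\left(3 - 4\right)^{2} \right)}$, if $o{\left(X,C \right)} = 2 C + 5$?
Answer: $-50$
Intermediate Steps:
$o{\left(X,C \right)} = 5 + 2 C$
$l{\left(b,N \right)} = 5 b + N \left(25 + N + b\right)$ ($l{\left(b,N \right)} = \left(5 + 2 \cdot 0\right) b + \left(\left(b + N\right) + 25\right) N = \left(5 + 0\right) b + \left(\left(N + b\right) + 25\right) N = 5 b + \left(25 + N + b\right) N = 5 b + N \left(25 + N + b\right)$)
$- l{\left(4,\left(3 - 4\right)^{2} \right)} = - (\left(\left(3 - 4\right)^{2}\right)^{2} + 5 \cdot 4 + 25 \left(3 - 4\right)^{2} + \left(3 - 4\right)^{2} \cdot 4) = - (\left(\left(-1\right)^{2}\right)^{2} + 20 + 25 \left(-1\right)^{2} + \left(-1\right)^{2} \cdot 4) = - (1^{2} + 20 + 25 \cdot 1 + 1 \cdot 4) = - (1 + 20 + 25 + 4) = \left(-1\right) 50 = -50$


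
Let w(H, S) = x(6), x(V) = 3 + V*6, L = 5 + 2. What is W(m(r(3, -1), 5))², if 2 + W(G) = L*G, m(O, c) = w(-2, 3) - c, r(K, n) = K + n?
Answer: 55696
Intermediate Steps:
L = 7
x(V) = 3 + 6*V
w(H, S) = 39 (w(H, S) = 3 + 6*6 = 3 + 36 = 39)
m(O, c) = 39 - c
W(G) = -2 + 7*G
W(m(r(3, -1), 5))² = (-2 + 7*(39 - 1*5))² = (-2 + 7*(39 - 5))² = (-2 + 7*34)² = (-2 + 238)² = 236² = 55696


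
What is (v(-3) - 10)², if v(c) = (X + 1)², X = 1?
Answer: 36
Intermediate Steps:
v(c) = 4 (v(c) = (1 + 1)² = 2² = 4)
(v(-3) - 10)² = (4 - 10)² = (-6)² = 36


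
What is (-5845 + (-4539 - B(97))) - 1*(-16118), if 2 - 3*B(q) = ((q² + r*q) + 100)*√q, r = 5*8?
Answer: 17200/3 + 4463*√97 ≈ 49689.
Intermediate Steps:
r = 40
B(q) = ⅔ - √q*(100 + q² + 40*q)/3 (B(q) = ⅔ - ((q² + 40*q) + 100)*√q/3 = ⅔ - (100 + q² + 40*q)*√q/3 = ⅔ - √q*(100 + q² + 40*q)/3)
(-5845 + (-4539 - B(97))) - 1*(-16118) = (-5845 + (-4539 - (⅔ - 100*√97/3 - 3880*√97/3 - 9409*√97/3))) - 1*(-16118) = (-5845 + (-4539 - (⅔ - 100*√97/3 - 3880*√97/3 - 9409*√97/3))) + 16118 = (-5845 + (-4539 - (⅔ - 4463*√97))) + 16118 = (-5845 + (-4539 + (-⅔ + 4463*√97))) + 16118 = (-5845 + (-13619/3 + 4463*√97)) + 16118 = (-31154/3 + 4463*√97) + 16118 = 17200/3 + 4463*√97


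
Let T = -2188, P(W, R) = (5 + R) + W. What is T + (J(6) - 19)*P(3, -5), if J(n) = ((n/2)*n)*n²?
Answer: -301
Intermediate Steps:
P(W, R) = 5 + R + W
J(n) = n⁴/2 (J(n) = ((n*(½))*n)*n² = ((n/2)*n)*n² = (n²/2)*n² = n⁴/2)
T + (J(6) - 19)*P(3, -5) = -2188 + ((½)*6⁴ - 19)*(5 - 5 + 3) = -2188 + ((½)*1296 - 19)*3 = -2188 + (648 - 19)*3 = -2188 + 629*3 = -2188 + 1887 = -301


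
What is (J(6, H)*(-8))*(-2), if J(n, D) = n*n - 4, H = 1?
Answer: 512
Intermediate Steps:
J(n, D) = -4 + n² (J(n, D) = n² - 4 = -4 + n²)
(J(6, H)*(-8))*(-2) = ((-4 + 6²)*(-8))*(-2) = ((-4 + 36)*(-8))*(-2) = (32*(-8))*(-2) = -256*(-2) = 512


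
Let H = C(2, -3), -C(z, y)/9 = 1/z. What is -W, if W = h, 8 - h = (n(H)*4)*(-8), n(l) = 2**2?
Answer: -136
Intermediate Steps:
C(z, y) = -9/z
H = -9/2 ≈ -4.5000
n(l) = 4
h = 136 (h = 8 - 4*4*(-8) = 8 - 16*(-8) = 8 - 1*(-128) = 8 + 128 = 136)
W = 136
-W = -1*136 = -136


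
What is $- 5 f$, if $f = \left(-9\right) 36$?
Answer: $1620$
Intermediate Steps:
$f = -324$
$- 5 f = \left(-5\right) \left(-324\right) = 1620$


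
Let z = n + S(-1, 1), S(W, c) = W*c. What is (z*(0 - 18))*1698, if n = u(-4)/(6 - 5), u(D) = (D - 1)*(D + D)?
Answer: -1191996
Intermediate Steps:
u(D) = 2*D*(-1 + D) (u(D) = (-1 + D)*(2*D) = 2*D*(-1 + D))
n = 40 (n = (2*(-4)*(-1 - 4))/(6 - 5) = (2*(-4)*(-5))/1 = 40*1 = 40)
z = 39 (z = 40 - 1*1 = 40 - 1 = 39)
(z*(0 - 18))*1698 = (39*(0 - 18))*1698 = (39*(-18))*1698 = -702*1698 = -1191996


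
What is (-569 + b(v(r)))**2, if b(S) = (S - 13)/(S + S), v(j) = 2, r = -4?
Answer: 5230369/16 ≈ 3.2690e+5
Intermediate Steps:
b(S) = (-13 + S)/(2*S) (b(S) = (-13 + S)/((2*S)) = (-13 + S)*(1/(2*S)) = (-13 + S)/(2*S))
(-569 + b(v(r)))**2 = (-569 + (1/2)*(-13 + 2)/2)**2 = (-569 + (1/2)*(1/2)*(-11))**2 = (-569 - 11/4)**2 = (-2287/4)**2 = 5230369/16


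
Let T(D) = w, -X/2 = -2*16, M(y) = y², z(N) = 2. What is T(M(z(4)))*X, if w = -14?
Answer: -896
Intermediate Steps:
X = 64 (X = -(-4)*16 = -2*(-32) = 64)
T(D) = -14
T(M(z(4)))*X = -14*64 = -896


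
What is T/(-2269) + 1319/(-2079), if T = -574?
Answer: -1799465/4717251 ≈ -0.38146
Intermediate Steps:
T/(-2269) + 1319/(-2079) = -574/(-2269) + 1319/(-2079) = -574*(-1/2269) + 1319*(-1/2079) = 574/2269 - 1319/2079 = -1799465/4717251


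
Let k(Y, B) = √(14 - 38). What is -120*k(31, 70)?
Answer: -240*I*√6 ≈ -587.88*I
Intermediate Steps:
k(Y, B) = 2*I*√6 (k(Y, B) = √(-24) = 2*I*√6)
-120*k(31, 70) = -240*I*√6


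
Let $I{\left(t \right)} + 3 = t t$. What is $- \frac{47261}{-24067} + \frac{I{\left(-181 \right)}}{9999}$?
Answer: $\frac{114631775}{21876903} \approx 5.2399$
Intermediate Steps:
$I{\left(t \right)} = -3 + t^{2}$ ($I{\left(t \right)} = -3 + t t = -3 + t^{2}$)
$- \frac{47261}{-24067} + \frac{I{\left(-181 \right)}}{9999} = - \frac{47261}{-24067} + \frac{-3 + \left(-181\right)^{2}}{9999} = \left(-47261\right) \left(- \frac{1}{24067}\right) + \left(-3 + 32761\right) \frac{1}{9999} = \frac{47261}{24067} + 32758 \cdot \frac{1}{9999} = \frac{47261}{24067} + \frac{2978}{909} = \frac{114631775}{21876903}$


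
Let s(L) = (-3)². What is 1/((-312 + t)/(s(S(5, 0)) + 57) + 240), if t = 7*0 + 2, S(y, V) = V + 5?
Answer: 33/7765 ≈ 0.0042498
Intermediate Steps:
S(y, V) = 5 + V
t = 2 (t = 0 + 2 = 2)
s(L) = 9
1/((-312 + t)/(s(S(5, 0)) + 57) + 240) = 1/((-312 + 2)/(9 + 57) + 240) = 1/(-310/66 + 240) = 1/(-310*1/66 + 240) = 1/(-155/33 + 240) = 1/(7765/33) = 33/7765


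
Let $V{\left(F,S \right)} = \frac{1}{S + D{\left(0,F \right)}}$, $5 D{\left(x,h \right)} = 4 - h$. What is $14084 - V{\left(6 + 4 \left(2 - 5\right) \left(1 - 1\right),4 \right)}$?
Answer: $\frac{253507}{18} \approx 14084.0$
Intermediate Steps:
$D{\left(x,h \right)} = \frac{4}{5} - \frac{h}{5}$ ($D{\left(x,h \right)} = \frac{4 - h}{5} = \frac{4}{5} - \frac{h}{5}$)
$V{\left(F,S \right)} = \frac{1}{\frac{4}{5} + S - \frac{F}{5}}$ ($V{\left(F,S \right)} = \frac{1}{S - \left(- \frac{4}{5} + \frac{F}{5}\right)} = \frac{1}{\frac{4}{5} + S - \frac{F}{5}}$)
$14084 - V{\left(6 + 4 \left(2 - 5\right) \left(1 - 1\right),4 \right)} = 14084 - \frac{5}{4 - \left(6 + 4 \left(2 - 5\right) \left(1 - 1\right)\right) + 5 \cdot 4} = 14084 - \frac{5}{4 - \left(6 + 4 \left(\left(-3\right) 0\right)\right) + 20} = 14084 - \frac{5}{4 - \left(6 + 4 \cdot 0\right) + 20} = 14084 - \frac{5}{4 - \left(6 + 0\right) + 20} = 14084 - \frac{5}{4 - 6 + 20} = 14084 - \frac{5}{18} = \frac{253507}{18}$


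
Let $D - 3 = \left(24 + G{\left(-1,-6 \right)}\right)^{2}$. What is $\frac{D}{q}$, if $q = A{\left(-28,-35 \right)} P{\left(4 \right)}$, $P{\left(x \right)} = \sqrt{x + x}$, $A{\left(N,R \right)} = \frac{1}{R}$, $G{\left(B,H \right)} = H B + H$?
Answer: $- \frac{20265 \sqrt{2}}{4} \approx -7164.8$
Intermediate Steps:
$G{\left(B,H \right)} = H + B H$ ($G{\left(B,H \right)} = B H + H = H + B H$)
$D = 579$ ($D = 3 + \left(24 - 6 \left(1 - 1\right)\right)^{2} = 3 + \left(24 - 0\right)^{2} = 3 + \left(24 + 0\right)^{2} = 3 + 24^{2} = 3 + 576 = 579$)
$P{\left(x \right)} = \sqrt{2} \sqrt{x}$ ($P{\left(x \right)} = \sqrt{2 x} = \sqrt{2} \sqrt{x}$)
$q = - \frac{2 \sqrt{2}}{35}$ ($q = \frac{\sqrt{2} \sqrt{4}}{-35} = - \frac{\sqrt{2} \cdot 2}{35} = - \frac{2 \sqrt{2}}{35} \approx -0.080812$)
$\frac{D}{q} = \frac{579}{\left(- \frac{2}{35}\right) \sqrt{2}} = 579 \left(- \frac{35 \sqrt{2}}{4}\right) = - \frac{20265 \sqrt{2}}{4}$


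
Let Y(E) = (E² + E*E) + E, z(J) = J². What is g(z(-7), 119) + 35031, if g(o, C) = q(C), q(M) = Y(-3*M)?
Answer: 289572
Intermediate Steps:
Y(E) = E + 2*E² (Y(E) = (E² + E²) + E = 2*E² + E = E + 2*E²)
q(M) = -3*M*(1 - 6*M) (q(M) = (-3*M)*(1 + 2*(-3*M)) = (-3*M)*(1 - 6*M) = -3*M*(1 - 6*M))
g(o, C) = 3*C*(-1 + 6*C)
g(z(-7), 119) + 35031 = 3*119*(-1 + 6*119) + 35031 = 3*119*(-1 + 714) + 35031 = 3*119*713 + 35031 = 254541 + 35031 = 289572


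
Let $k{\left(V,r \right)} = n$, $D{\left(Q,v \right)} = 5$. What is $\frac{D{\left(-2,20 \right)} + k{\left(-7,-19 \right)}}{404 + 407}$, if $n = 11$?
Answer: $\frac{16}{811} \approx 0.019729$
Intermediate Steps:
$k{\left(V,r \right)} = 11$
$\frac{D{\left(-2,20 \right)} + k{\left(-7,-19 \right)}}{404 + 407} = \frac{5 + 11}{404 + 407} = \frac{16}{811}$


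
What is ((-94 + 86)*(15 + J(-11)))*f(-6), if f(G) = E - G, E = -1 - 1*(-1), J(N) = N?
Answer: -192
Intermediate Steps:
E = 0 (E = -1 + 1 = 0)
f(G) = -G (f(G) = 0 - G = -G)
((-94 + 86)*(15 + J(-11)))*f(-6) = ((-94 + 86)*(15 - 11))*(-1*(-6)) = -8*4*6 = -32*6 = -192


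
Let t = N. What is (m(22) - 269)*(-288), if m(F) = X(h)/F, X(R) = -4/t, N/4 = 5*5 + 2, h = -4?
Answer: 2556592/33 ≈ 77473.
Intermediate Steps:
N = 108 (N = 4*(5*5 + 2) = 4*(25 + 2) = 4*27 = 108)
t = 108
X(R) = -1/27 (X(R) = -4/108 = -4*1/108 = -1/27)
m(F) = -1/(27*F)
(m(22) - 269)*(-288) = (-1/27/22 - 269)*(-288) = (-1/27*1/22 - 269)*(-288) = (-1/594 - 269)*(-288) = -159787/594*(-288) = 2556592/33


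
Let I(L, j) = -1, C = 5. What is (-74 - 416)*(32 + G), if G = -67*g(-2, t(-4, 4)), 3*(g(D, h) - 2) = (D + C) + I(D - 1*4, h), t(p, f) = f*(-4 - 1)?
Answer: 215600/3 ≈ 71867.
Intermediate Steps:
t(p, f) = -5*f (t(p, f) = f*(-5) = -5*f)
g(D, h) = 10/3 + D/3 (g(D, h) = 2 + ((D + 5) - 1)/3 = 2 + ((5 + D) - 1)/3 = 2 + (4 + D)/3 = 2 + (4/3 + D/3) = 10/3 + D/3)
G = -536/3 (G = -67*(10/3 + (1/3)*(-2)) = -67*(10/3 - 2/3) = -67*8/3 = -536/3 ≈ -178.67)
(-74 - 416)*(32 + G) = (-74 - 416)*(32 - 536/3) = -490*(-440/3) = 215600/3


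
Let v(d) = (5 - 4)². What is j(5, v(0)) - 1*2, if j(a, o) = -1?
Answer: -3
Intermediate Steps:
v(d) = 1 (v(d) = 1² = 1)
j(5, v(0)) - 1*2 = -1 - 1*2 = -1 - 2 = -3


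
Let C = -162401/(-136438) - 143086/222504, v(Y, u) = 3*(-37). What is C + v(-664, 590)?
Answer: -838281394759/7589500188 ≈ -110.45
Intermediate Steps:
v(Y, u) = -111
C = 4153126109/7589500188 (C = -162401*(-1/136438) - 143086*1/222504 = 162401/136438 - 71543/111252 = 4153126109/7589500188 ≈ 0.54722)
C + v(-664, 590) = 4153126109/7589500188 - 111 = -838281394759/7589500188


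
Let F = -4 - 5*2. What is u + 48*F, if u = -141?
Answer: -813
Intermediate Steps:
F = -14 (F = -4 - 10 = -14)
u + 48*F = -141 + 48*(-14) = -141 - 672 = -813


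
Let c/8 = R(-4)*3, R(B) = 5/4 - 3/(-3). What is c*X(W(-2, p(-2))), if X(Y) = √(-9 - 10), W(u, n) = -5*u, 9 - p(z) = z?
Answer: 54*I*√19 ≈ 235.38*I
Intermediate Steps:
R(B) = 9/4 (R(B) = 5*(¼) - 3*(-⅓) = 5/4 + 1 = 9/4)
p(z) = 9 - z
X(Y) = I*√19 (X(Y) = √(-19) = I*√19)
c = 54 (c = 8*((9/4)*3) = 8*(27/4) = 54)
c*X(W(-2, p(-2))) = 54*(I*√19) = 54*I*√19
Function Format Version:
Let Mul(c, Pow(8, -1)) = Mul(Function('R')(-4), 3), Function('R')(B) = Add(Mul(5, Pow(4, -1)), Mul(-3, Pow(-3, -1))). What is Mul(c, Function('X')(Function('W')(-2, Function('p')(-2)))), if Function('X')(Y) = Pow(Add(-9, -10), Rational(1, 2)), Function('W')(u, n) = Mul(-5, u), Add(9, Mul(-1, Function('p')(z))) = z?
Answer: Mul(54, I, Pow(19, Rational(1, 2))) ≈ Mul(235.38, I)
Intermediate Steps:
Function('R')(B) = Rational(9, 4) (Function('R')(B) = Add(Mul(5, Rational(1, 4)), Mul(-3, Rational(-1, 3))) = Add(Rational(5, 4), 1) = Rational(9, 4))
Function('p')(z) = Add(9, Mul(-1, z))
Function('X')(Y) = Mul(I, Pow(19, Rational(1, 2))) (Function('X')(Y) = Pow(-19, Rational(1, 2)) = Mul(I, Pow(19, Rational(1, 2))))
c = 54 (c = Mul(8, Mul(Rational(9, 4), 3)) = Mul(8, Rational(27, 4)) = 54)
Mul(c, Function('X')(Function('W')(-2, Function('p')(-2)))) = Mul(54, Mul(I, Pow(19, Rational(1, 2)))) = Mul(54, I, Pow(19, Rational(1, 2)))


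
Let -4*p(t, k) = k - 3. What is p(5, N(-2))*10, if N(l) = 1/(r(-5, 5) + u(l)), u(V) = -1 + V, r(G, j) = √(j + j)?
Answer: -5*√10/2 ≈ -7.9057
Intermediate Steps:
r(G, j) = √2*√j (r(G, j) = √(2*j) = √2*√j)
N(l) = 1/(-1 + l + √10) (N(l) = 1/(√2*√5 + (-1 + l)) = 1/(√10 + (-1 + l)) = 1/(-1 + l + √10))
p(t, k) = ¾ - k/4 (p(t, k) = -(k - 3)/4 = -(-3 + k)/4 = ¾ - k/4)
p(5, N(-2))*10 = (¾ - 1/(4*(-1 - 2 + √10)))*10 = (¾ - 1/(4*(-3 + √10)))*10 = 15/2 - 5/(2*(-3 + √10))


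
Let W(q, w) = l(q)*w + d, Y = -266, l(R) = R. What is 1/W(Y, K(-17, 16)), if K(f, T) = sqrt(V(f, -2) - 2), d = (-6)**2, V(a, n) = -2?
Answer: 9/71080 + 133*I/71080 ≈ 0.00012662 + 0.0018711*I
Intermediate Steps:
d = 36
K(f, T) = 2*I (K(f, T) = sqrt(-2 - 2) = sqrt(-4) = 2*I)
W(q, w) = 36 + q*w (W(q, w) = q*w + 36 = 36 + q*w)
1/W(Y, K(-17, 16)) = 1/(36 - 532*I) = (36 + 532*I)/284320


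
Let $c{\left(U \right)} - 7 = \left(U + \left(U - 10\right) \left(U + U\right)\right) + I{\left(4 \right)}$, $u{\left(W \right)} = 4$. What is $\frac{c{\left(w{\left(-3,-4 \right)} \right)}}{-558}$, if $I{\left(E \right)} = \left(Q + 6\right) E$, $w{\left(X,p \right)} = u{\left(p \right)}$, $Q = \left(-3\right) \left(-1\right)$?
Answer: $\frac{1}{558} \approx 0.0017921$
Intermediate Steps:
$Q = 3$
$w{\left(X,p \right)} = 4$
$I{\left(E \right)} = 9 E$ ($I{\left(E \right)} = \left(3 + 6\right) E = 9 E$)
$c{\left(U \right)} = 43 + U + 2 U \left(-10 + U\right)$ ($c{\left(U \right)} = 7 + \left(\left(U + \left(U - 10\right) \left(U + U\right)\right) + 9 \cdot 4\right) = 7 + \left(\left(U + \left(-10 + U\right) 2 U\right) + 36\right) = 7 + \left(\left(U + 2 U \left(-10 + U\right)\right) + 36\right) = 7 + \left(36 + U + 2 U \left(-10 + U\right)\right) = 43 + U + 2 U \left(-10 + U\right)$)
$\frac{c{\left(w{\left(-3,-4 \right)} \right)}}{-558} = \frac{43 - 76 + 2 \cdot 4^{2}}{-558} = \left(43 - 76 + 2 \cdot 16\right) \left(- \frac{1}{558}\right) = \left(43 - 76 + 32\right) \left(- \frac{1}{558}\right) = \left(-1\right) \left(- \frac{1}{558}\right) = \frac{1}{558}$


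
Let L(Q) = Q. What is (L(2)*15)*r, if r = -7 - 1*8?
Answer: -450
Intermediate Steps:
r = -15 (r = -7 - 8 = -15)
(L(2)*15)*r = (2*15)*(-15) = 30*(-15) = -450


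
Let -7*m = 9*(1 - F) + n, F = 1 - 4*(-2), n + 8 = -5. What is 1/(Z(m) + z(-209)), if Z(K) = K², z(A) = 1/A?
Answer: 10241/1509976 ≈ 0.0067822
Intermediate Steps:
n = -13 (n = -8 - 5 = -13)
F = 9 (F = 1 + 8 = 9)
m = 85/7 (m = -(9*(1 - 1*9) - 13)/7 = -(9*(1 - 9) - 13)/7 = -(9*(-8) - 13)/7 = -(-72 - 13)/7 = -⅐*(-85) = 85/7 ≈ 12.143)
1/(Z(m) + z(-209)) = 1/((85/7)² + 1/(-209)) = 1/(7225/49 - 1/209) = 1/(1509976/10241) = 10241/1509976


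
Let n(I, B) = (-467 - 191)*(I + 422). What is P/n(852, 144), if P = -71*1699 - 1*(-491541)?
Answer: -92728/209573 ≈ -0.44246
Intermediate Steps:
n(I, B) = -277676 - 658*I (n(I, B) = -658*(422 + I) = -277676 - 658*I)
P = 370912 (P = -120629 + 491541 = 370912)
P/n(852, 144) = 370912/(-277676 - 658*852) = 370912/(-277676 - 560616) = 370912/(-838292) = 370912*(-1/838292) = -92728/209573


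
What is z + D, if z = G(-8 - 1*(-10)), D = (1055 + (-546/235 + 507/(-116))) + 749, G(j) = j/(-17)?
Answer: 832852983/463420 ≈ 1797.2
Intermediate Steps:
G(j) = -j/17 (G(j) = j*(-1/17) = -j/17)
D = 48994559/27260 (D = (1055 + (-546*1/235 + 507*(-1/116))) + 749 = (1055 + (-546/235 - 507/116)) + 749 = (1055 - 182481/27260) + 749 = 28576819/27260 + 749 = 48994559/27260 ≈ 1797.3)
z = -2/17 (z = -(-8 - 1*(-10))/17 = -(-8 + 10)/17 = -1/17*2 = -2/17 ≈ -0.11765)
z + D = -2/17 + 48994559/27260 = 832852983/463420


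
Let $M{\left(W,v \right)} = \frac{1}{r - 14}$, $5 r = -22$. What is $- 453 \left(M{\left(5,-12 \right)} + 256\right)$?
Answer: $- \frac{10666791}{92} \approx -1.1594 \cdot 10^{5}$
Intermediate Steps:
$r = - \frac{22}{5}$ ($r = \frac{1}{5} \left(-22\right) = - \frac{22}{5} \approx -4.4$)
$M{\left(W,v \right)} = - \frac{5}{92}$ ($M{\left(W,v \right)} = \frac{1}{- \frac{22}{5} - 14} = \frac{1}{- \frac{92}{5}} = - \frac{5}{92}$)
$- 453 \left(M{\left(5,-12 \right)} + 256\right) = - 453 \left(- \frac{5}{92} + 256\right) = \left(-453\right) \frac{23547}{92} = - \frac{10666791}{92}$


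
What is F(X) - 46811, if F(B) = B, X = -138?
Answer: -46949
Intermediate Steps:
F(X) - 46811 = -138 - 46811 = -46949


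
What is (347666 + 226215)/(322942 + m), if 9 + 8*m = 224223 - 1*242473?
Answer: 417368/233207 ≈ 1.7897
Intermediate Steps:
m = -18259/8 (m = -9/8 + (224223 - 1*242473)/8 = -9/8 + (224223 - 242473)/8 = -9/8 + (⅛)*(-18250) = -9/8 - 9125/4 = -18259/8 ≈ -2282.4)
(347666 + 226215)/(322942 + m) = (347666 + 226215)/(322942 - 18259/8) = 573881/(2565277/8) = 573881*(8/2565277) = 417368/233207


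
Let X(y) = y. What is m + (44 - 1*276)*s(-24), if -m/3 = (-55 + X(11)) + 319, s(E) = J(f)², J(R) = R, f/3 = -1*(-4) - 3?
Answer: -2913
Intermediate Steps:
f = 3 (f = 3*(-1*(-4) - 3) = 3*(4 - 3) = 3*1 = 3)
s(E) = 9 (s(E) = 3² = 9)
m = -825 (m = -3*((-55 + 11) + 319) = -3*(-44 + 319) = -3*275 = -825)
m + (44 - 1*276)*s(-24) = -825 + (44 - 1*276)*9 = -825 + (44 - 276)*9 = -825 - 232*9 = -825 - 2088 = -2913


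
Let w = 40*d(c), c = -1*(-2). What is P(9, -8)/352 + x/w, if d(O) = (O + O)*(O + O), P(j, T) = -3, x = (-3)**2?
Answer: 39/7040 ≈ 0.0055398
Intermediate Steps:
x = 9
c = 2
d(O) = 4*O**2 (d(O) = (2*O)*(2*O) = 4*O**2)
w = 640 (w = 40*(4*2**2) = 40*(4*4) = 40*16 = 640)
P(9, -8)/352 + x/w = -3/352 + 9/640 = 39/7040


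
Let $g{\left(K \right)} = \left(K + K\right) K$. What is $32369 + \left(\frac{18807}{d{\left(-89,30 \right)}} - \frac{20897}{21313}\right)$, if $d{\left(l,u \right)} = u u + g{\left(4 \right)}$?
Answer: $\frac{643349980791}{19863716} \approx 32388.0$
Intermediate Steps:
$g{\left(K \right)} = 2 K^{2}$ ($g{\left(K \right)} = 2 K K = 2 K^{2}$)
$d{\left(l,u \right)} = 32 + u^{2}$ ($d{\left(l,u \right)} = u u + 2 \cdot 4^{2} = u^{2} + 2 \cdot 16 = u^{2} + 32 = 32 + u^{2}$)
$32369 + \left(\frac{18807}{d{\left(-89,30 \right)}} - \frac{20897}{21313}\right) = 32369 + \left(\frac{18807}{32 + 30^{2}} - \frac{20897}{21313}\right) = 32369 + \left(\frac{18807}{32 + 900} - \frac{20897}{21313}\right) = 32369 - \left(\frac{20897}{21313} - \frac{18807}{932}\right) = 32369 + \left(18807 \cdot \frac{1}{932} - \frac{20897}{21313}\right) = 32369 + \left(\frac{18807}{932} - \frac{20897}{21313}\right) = 32369 + \frac{381357587}{19863716} = \frac{643349980791}{19863716}$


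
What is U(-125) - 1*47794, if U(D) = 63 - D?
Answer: -47606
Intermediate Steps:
U(-125) - 1*47794 = (63 - 1*(-125)) - 1*47794 = (63 + 125) - 47794 = 188 - 47794 = -47606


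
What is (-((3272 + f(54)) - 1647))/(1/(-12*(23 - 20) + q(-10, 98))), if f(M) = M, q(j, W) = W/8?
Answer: 159505/4 ≈ 39876.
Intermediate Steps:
q(j, W) = W/8 (q(j, W) = W*(1/8) = W/8)
(-((3272 + f(54)) - 1647))/(1/(-12*(23 - 20) + q(-10, 98))) = (-((3272 + 54) - 1647))/(1/(-12*(23 - 20) + (1/8)*98)) = (-(3326 - 1647))/(1/(-12*3 + 49/4)) = (-1*1679)/(1/(-36 + 49/4)) = -1679/(1/(-95/4)) = -1679/(-4/95) = -1679*(-95/4) = 159505/4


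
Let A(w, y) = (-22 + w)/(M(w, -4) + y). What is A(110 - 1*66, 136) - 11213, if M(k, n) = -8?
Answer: -717621/64 ≈ -11213.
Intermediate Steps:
A(w, y) = (-22 + w)/(-8 + y)
A(110 - 1*66, 136) - 11213 = (-22 + (110 - 1*66))/(-8 + 136) - 11213 = (-22 + (110 - 66))/128 - 11213 = (-22 + 44)/128 - 11213 = (1/128)*22 - 11213 = 11/64 - 11213 = -717621/64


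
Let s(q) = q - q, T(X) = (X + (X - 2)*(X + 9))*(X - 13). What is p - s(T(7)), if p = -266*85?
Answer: -22610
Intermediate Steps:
T(X) = (-13 + X)*(X + (-2 + X)*(9 + X)) (T(X) = (X + (-2 + X)*(9 + X))*(-13 + X) = (-13 + X)*(X + (-2 + X)*(9 + X)))
s(q) = 0
p = -22610
p - s(T(7)) = -22610 - 1*0 = -22610 + 0 = -22610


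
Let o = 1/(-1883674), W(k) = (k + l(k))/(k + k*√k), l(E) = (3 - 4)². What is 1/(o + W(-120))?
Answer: 113020440*(I - 2*√30)/(120*√30 + 112078543*I) ≈ 1.0083 + 11.047*I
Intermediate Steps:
l(E) = 1 (l(E) = (-1)² = 1)
W(k) = (1 + k)/(k + k^(3/2)) (W(k) = (k + 1)/(k + k*√k) = (1 + k)/(k + k^(3/2)))
o = -1/1883674 ≈ -5.3088e-7
1/(o + W(-120)) = 1/(-1/1883674 + (1 - 120)/(-120 + (-120)^(3/2))) = 1/(-1/1883674 - 119/(-120 - 240*I*√30))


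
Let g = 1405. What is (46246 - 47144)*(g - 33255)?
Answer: 28601300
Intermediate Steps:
(46246 - 47144)*(g - 33255) = (46246 - 47144)*(1405 - 33255) = -898*(-31850) = 28601300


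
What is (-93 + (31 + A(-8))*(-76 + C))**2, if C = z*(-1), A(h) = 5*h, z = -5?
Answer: 298116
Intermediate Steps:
C = 5 (C = -5*(-1) = 5)
(-93 + (31 + A(-8))*(-76 + C))**2 = (-93 + (31 + 5*(-8))*(-76 + 5))**2 = (-93 + (31 - 40)*(-71))**2 = (-93 - 9*(-71))**2 = (-93 + 639)**2 = 546**2 = 298116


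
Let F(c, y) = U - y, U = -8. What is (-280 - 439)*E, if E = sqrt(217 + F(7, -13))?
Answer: -719*sqrt(222) ≈ -10713.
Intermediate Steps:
F(c, y) = -8 - y
E = sqrt(222) (E = sqrt(217 + (-8 - 1*(-13))) = sqrt(217 + (-8 + 13)) = sqrt(217 + 5) = sqrt(222) ≈ 14.900)
(-280 - 439)*E = (-280 - 439)*sqrt(222) = -719*sqrt(222)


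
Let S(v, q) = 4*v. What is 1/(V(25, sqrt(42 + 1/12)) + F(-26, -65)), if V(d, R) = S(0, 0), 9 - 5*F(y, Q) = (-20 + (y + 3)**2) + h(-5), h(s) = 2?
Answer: -5/502 ≈ -0.0099602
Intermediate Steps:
F(y, Q) = 27/5 - (3 + y)**2/5 (F(y, Q) = 9/5 - ((-20 + (y + 3)**2) + 2)/5 = 9/5 - ((-20 + (3 + y)**2) + 2)/5 = 9/5 - (-18 + (3 + y)**2)/5 = 9/5 + (18/5 - (3 + y)**2/5) = 27/5 - (3 + y)**2/5)
V(d, R) = 0 (V(d, R) = 4*0 = 0)
1/(V(25, sqrt(42 + 1/12)) + F(-26, -65)) = 1/(0 + (27/5 - (3 - 26)**2/5)) = 1/(0 + (27/5 - 1/5*(-23)**2)) = 1/(0 + (27/5 - 1/5*529)) = 1/(0 + (27/5 - 529/5)) = 1/(0 - 502/5) = 1/(-502/5) = -5/502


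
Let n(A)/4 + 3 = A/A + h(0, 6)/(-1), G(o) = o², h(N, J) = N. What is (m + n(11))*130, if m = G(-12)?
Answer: 17680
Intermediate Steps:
m = 144 (m = (-12)² = 144)
n(A) = -8 (n(A) = -12 + 4*(A/A + 0/(-1)) = -12 + 4*(1 + 0*(-1)) = -12 + 4*(1 + 0) = -12 + 4*1 = -12 + 4 = -8)
(m + n(11))*130 = (144 - 8)*130 = 136*130 = 17680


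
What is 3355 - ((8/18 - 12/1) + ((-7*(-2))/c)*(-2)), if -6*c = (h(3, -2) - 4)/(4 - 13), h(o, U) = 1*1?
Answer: 25763/9 ≈ 2862.6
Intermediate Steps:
h(o, U) = 1
c = -1/18 (c = -(1 - 4)/(6*(4 - 13)) = -(-1)/(2*(-9)) = -(-1)*(-1)/(2*9) = -⅙*⅓ = -1/18 ≈ -0.055556)
3355 - ((8/18 - 12/1) + ((-7*(-2))/c)*(-2)) = 3355 - ((8/18 - 12/1) + ((-7*(-2))/(-1/18))*(-2)) = 3355 - ((8*(1/18) - 12*1) + (14*(-18))*(-2)) = 3355 - ((4/9 - 12) - 252*(-2)) = 3355 - (-104/9 + 504) = 3355 - 1*4432/9 = 3355 - 4432/9 = 25763/9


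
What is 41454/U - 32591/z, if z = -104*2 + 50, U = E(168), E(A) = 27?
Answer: 825521/474 ≈ 1741.6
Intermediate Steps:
U = 27
z = -158 (z = -208 + 50 = -158)
41454/U - 32591/z = 41454/27 - 32591/(-158) = 41454*(1/27) - 32591*(-1/158) = 4606/3 + 32591/158 = 825521/474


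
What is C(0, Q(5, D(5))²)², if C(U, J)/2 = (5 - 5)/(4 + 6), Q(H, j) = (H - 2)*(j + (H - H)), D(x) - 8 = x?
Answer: 0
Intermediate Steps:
D(x) = 8 + x
Q(H, j) = j*(-2 + H) (Q(H, j) = (-2 + H)*(j + 0) = (-2 + H)*j = j*(-2 + H))
C(U, J) = 0 (C(U, J) = 2*((5 - 5)/(4 + 6)) = 2*(0/10) = 2*(0*(⅒)) = 2*0 = 0)
C(0, Q(5, D(5))²)² = 0² = 0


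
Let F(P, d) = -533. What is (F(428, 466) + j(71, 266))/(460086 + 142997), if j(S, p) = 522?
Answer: -11/603083 ≈ -1.8240e-5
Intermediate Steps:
(F(428, 466) + j(71, 266))/(460086 + 142997) = (-533 + 522)/(460086 + 142997) = -11/603083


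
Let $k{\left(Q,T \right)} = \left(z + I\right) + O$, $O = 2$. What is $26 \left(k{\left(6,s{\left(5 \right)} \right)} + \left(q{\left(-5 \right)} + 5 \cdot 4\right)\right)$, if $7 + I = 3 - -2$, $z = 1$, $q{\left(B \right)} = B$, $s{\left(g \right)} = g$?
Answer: $416$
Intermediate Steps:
$I = -2$ ($I = -7 + \left(3 - -2\right) = -7 + \left(3 + 2\right) = -7 + 5 = -2$)
$k{\left(Q,T \right)} = 1$ ($k{\left(Q,T \right)} = \left(1 - 2\right) + 2 = -1 + 2 = 1$)
$26 \left(k{\left(6,s{\left(5 \right)} \right)} + \left(q{\left(-5 \right)} + 5 \cdot 4\right)\right) = 26 \left(1 + \left(-5 + 5 \cdot 4\right)\right) = 26 \left(1 + \left(-5 + 20\right)\right) = 26 \left(1 + 15\right) = 26 \cdot 16 = 416$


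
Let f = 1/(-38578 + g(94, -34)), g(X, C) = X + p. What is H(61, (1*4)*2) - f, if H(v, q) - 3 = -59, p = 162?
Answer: -2146031/38322 ≈ -56.000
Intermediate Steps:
H(v, q) = -56 (H(v, q) = 3 - 59 = -56)
g(X, C) = 162 + X (g(X, C) = X + 162 = 162 + X)
f = -1/38322 (f = 1/(-38578 + (162 + 94)) = 1/(-38578 + 256) = 1/(-38322) = -1/38322 ≈ -2.6095e-5)
H(61, (1*4)*2) - f = -56 - 1*(-1/38322) = -56 + 1/38322 = -2146031/38322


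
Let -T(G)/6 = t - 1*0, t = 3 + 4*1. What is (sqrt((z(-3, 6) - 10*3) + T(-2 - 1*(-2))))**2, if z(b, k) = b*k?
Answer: -90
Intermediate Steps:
t = 7 (t = 3 + 4 = 7)
T(G) = -42 (T(G) = -6*(7 - 1*0) = -6*(7 + 0) = -6*7 = -42)
(sqrt((z(-3, 6) - 10*3) + T(-2 - 1*(-2))))**2 = (sqrt((-3*6 - 10*3) - 42))**2 = (sqrt((-18 - 1*30) - 42))**2 = (sqrt((-18 - 30) - 42))**2 = (sqrt(-48 - 42))**2 = (sqrt(-90))**2 = (3*I*sqrt(10))**2 = -90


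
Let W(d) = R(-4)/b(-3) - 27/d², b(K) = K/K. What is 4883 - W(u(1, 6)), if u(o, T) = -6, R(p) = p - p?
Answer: 19535/4 ≈ 4883.8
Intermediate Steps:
R(p) = 0
b(K) = 1
W(d) = -27/d² (W(d) = 0/1 - 27/d² = 0*1 - 27/d² = 0 - 27/d² = -27/d²)
4883 - W(u(1, 6)) = 4883 - (-27)/(-6)² = 4883 - (-27)/36 = 4883 - 1*(-¾) = 4883 + ¾ = 19535/4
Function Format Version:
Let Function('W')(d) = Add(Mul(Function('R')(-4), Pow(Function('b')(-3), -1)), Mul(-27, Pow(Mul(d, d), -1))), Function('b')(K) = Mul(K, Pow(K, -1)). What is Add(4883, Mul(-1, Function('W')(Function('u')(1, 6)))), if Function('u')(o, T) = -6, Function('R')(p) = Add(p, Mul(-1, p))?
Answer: Rational(19535, 4) ≈ 4883.8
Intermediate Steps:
Function('R')(p) = 0
Function('b')(K) = 1
Function('W')(d) = Mul(-27, Pow(d, -2)) (Function('W')(d) = Add(Mul(0, Pow(1, -1)), Mul(-27, Pow(Mul(d, d), -1))) = Add(Mul(0, 1), Mul(-27, Pow(Pow(d, 2), -1))) = Add(0, Mul(-27, Pow(d, -2))) = Mul(-27, Pow(d, -2)))
Add(4883, Mul(-1, Function('W')(Function('u')(1, 6)))) = Add(4883, Mul(-1, Mul(-27, Pow(-6, -2)))) = Add(4883, Mul(-1, Mul(-27, Rational(1, 36)))) = Add(4883, Mul(-1, Rational(-3, 4))) = Add(4883, Rational(3, 4)) = Rational(19535, 4)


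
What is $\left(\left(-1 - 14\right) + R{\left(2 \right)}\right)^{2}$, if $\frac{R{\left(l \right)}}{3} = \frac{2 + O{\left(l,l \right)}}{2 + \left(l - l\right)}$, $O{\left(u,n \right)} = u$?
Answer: $81$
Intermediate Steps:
$R{\left(l \right)} = 3 + \frac{3 l}{2}$ ($R{\left(l \right)} = 3 \frac{2 + l}{2 + \left(l - l\right)} = 3 \frac{2 + l}{2 + 0} = 3 \frac{2 + l}{2} = 3 \left(2 + l\right) \frac{1}{2} = 3 \left(1 + \frac{l}{2}\right) = 3 + \frac{3 l}{2}$)
$\left(\left(-1 - 14\right) + R{\left(2 \right)}\right)^{2} = \left(\left(-1 - 14\right) + \left(3 + \frac{3}{2} \cdot 2\right)\right)^{2} = \left(\left(-1 - 14\right) + \left(3 + 3\right)\right)^{2} = \left(-15 + 6\right)^{2} = \left(-9\right)^{2} = 81$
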